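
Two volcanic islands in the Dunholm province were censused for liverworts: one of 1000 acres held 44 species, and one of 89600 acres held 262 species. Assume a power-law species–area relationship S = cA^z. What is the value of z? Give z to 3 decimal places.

Taking logs: ln S = ln c + z ln A, so z = (ln S₂ − ln S₁)/(ln A₂ − ln A₁).
z = ln(262/44) / ln(89600/1000) = ln(5.955) / ln(89.6) = 1.7842 / 4.4954 = 0.3969

0.397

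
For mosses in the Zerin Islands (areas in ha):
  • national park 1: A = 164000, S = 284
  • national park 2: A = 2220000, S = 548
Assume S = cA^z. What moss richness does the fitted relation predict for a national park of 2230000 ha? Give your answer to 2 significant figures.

550

z = ln(548/284) / ln(2220000/164000) = 0.6573 / 2.6054 = 0.2523
c = 284 / 164000^0.2523 = 284 / 20.68 = 13.73
S₃ = 13.73 × 2230000^0.2523 = 13.73 × 39.96 ≈ 548.6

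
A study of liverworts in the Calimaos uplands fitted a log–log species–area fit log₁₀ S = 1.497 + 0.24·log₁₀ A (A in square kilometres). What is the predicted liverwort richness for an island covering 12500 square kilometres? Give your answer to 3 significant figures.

302

S = 31.41 × 12500^0.24 = 31.41 × 9.622 ≈ 302.2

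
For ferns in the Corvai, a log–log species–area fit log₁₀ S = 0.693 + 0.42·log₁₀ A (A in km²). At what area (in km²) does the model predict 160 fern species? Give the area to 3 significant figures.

160 = 4.932 × A^0.42  ⇒  A^0.42 = 160/4.932 = 32.44
ln A = ln(32.44) / 0.42 = 3.4795 / 0.42 = 8.2845
A = e^8.2845 ≈ 3962 km²

3960 km²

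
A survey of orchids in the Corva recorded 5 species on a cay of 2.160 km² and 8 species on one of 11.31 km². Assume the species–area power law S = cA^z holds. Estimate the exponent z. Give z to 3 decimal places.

0.284

Taking logs: ln S = ln c + z ln A, so z = (ln S₂ − ln S₁)/(ln A₂ − ln A₁).
z = ln(8/5) / ln(11.31/2.16) = ln(1.6) / ln(5.236) = 0.4700 / 1.6556 = 0.2839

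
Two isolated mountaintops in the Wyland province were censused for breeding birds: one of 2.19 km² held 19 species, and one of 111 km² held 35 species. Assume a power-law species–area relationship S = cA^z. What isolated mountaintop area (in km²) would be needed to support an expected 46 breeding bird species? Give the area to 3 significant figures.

z = ln(35/19) / ln(111/2.19) = 0.6109 / 3.9256 = 0.1556
c = 19 / 2.19^0.1556 = 19 / 1.13 = 16.82
A = (46/16.82)^(1/0.1556) ⇒ ln A = ln(2.735)/0.1556 = 6.4657
A = e^6.4657 ≈ 642.7 km²

643 km²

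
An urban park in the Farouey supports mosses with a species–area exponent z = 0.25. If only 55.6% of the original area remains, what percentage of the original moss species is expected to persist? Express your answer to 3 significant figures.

86.4%

S_new/S_old = (A_new/A_old)^z = 0.556^0.25
= exp(0.25 × ln 0.556) = exp(0.25 × -0.5870) = exp(-0.1467) ≈ 0.8635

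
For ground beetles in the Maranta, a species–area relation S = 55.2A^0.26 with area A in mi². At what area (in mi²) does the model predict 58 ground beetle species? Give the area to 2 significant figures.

58 = 55.2 × A^0.26  ⇒  A^0.26 = 58/55.2 = 1.051
ln A = ln(1.051) / 0.26 = 0.0495 / 0.26 = 0.1903
A = e^0.1903 ≈ 1.21 mi²

1.2 mi²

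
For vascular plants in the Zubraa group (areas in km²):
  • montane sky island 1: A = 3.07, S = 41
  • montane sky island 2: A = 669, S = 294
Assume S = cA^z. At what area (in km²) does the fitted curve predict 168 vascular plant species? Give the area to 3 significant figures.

z = ln(294/41) / ln(669/3.07) = 1.9700 / 5.3841 = 0.3659
c = 41 / 3.07^0.3659 = 41 / 1.507 = 27.2
A = (168/27.2)^(1/0.3659) ⇒ ln A = ln(6.177)/0.3659 = 4.9763
A = e^4.9763 ≈ 144.9 km²

145 km²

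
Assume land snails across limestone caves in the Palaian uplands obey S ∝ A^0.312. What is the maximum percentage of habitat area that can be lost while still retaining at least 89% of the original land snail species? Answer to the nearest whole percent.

31%

Need (A_new/A_old)^0.312 = 0.89, so A_new/A_old = 0.89^(1/0.312) = 0.89^3.205
ln(A_new/A_old) = ln 0.89 / 0.312 = -0.1165 / 0.312 = -0.3735
A_new/A_old = e^-0.3735 ≈ 0.6883
Fraction that can be lost = 1 − 0.6883 = 0.3117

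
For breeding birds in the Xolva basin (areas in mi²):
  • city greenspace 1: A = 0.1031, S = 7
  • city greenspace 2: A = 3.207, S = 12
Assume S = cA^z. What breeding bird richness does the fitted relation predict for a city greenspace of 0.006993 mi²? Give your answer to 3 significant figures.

4.59

z = ln(12/7) / ln(3.207/0.1031) = 0.5390 / 3.4374 = 0.1568
c = 7 / 0.1031^0.1568 = 7 / 0.7003 = 9.996
S₃ = 9.996 × 0.006993^0.1568 = 9.996 × 0.4592 ≈ 4.59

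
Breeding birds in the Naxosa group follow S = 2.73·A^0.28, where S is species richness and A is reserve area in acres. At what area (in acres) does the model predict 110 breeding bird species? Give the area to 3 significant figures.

541000 acres

110 = 2.73 × A^0.28  ⇒  A^0.28 = 110/2.73 = 40.29
ln A = ln(40.29) / 0.28 = 3.6962 / 0.28 = 13.2006
A = e^13.2006 ≈ 540710 acres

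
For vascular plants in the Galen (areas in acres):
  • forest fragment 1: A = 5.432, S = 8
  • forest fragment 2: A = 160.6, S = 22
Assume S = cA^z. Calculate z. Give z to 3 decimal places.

0.299

Taking logs: ln S = ln c + z ln A, so z = (ln S₂ − ln S₁)/(ln A₂ − ln A₁).
z = ln(22/8) / ln(160.6/5.432) = ln(2.75) / ln(29.57) = 1.0116 / 3.3866 = 0.2987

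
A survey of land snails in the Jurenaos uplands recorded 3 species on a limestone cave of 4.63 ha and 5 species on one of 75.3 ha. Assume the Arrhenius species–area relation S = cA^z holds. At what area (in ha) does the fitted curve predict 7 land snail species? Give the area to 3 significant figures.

z = ln(5/3) / ln(75.3/4.63) = 0.5108 / 2.7889 = 0.1832
c = 3 / 4.63^0.1832 = 3 / 1.324 = 2.266
A = (7/2.266)^(1/0.1832) ⇒ ln A = ln(3.089)/0.1832 = 6.1585
A = e^6.1585 ≈ 472.7 ha

473 ha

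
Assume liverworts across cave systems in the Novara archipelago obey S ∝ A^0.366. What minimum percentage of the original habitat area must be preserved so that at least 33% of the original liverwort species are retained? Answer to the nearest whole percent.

5%

Need (A_new/A_old)^0.366 = 0.33, so A_new/A_old = 0.33^(1/0.366) = 0.33^2.732
ln(A_new/A_old) = ln 0.33 / 0.366 = -1.1087 / 0.366 = -3.0291
A_new/A_old = e^-3.0291 ≈ 0.04836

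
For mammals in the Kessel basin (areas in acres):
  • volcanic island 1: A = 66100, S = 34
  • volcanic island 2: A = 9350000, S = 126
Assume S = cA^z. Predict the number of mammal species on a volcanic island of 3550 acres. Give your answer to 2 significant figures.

16

z = ln(126/34) / ln(9350000/66100) = 1.3099 / 4.9520 = 0.2645
c = 34 / 66100^0.2645 = 34 / 18.84 = 1.805
S₃ = 1.805 × 3550^0.2645 = 1.805 × 8.692 ≈ 15.69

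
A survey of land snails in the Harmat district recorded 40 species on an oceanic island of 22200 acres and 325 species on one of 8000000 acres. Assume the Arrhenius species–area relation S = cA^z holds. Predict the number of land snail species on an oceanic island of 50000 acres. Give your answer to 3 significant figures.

53.4

z = ln(325/40) / ln(8000000/22200) = 2.0949 / 5.8871 = 0.3559
c = 40 / 22200^0.3559 = 40 / 35.21 = 1.136
S₃ = 1.136 × 50000^0.3559 = 1.136 × 47.01 ≈ 53.4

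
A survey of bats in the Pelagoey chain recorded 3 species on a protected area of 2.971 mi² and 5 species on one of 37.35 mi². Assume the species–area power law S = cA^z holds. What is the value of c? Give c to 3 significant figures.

z = ln(S₂/S₁) / ln(A₂/A₁) = ln(5/3) / ln(37.35/2.971) = 0.5108 / 2.5314 = 0.2018
c = S₁ / A₁^z = 3 / 2.971^0.2018 = 3 / 1.246 = 2.408

2.41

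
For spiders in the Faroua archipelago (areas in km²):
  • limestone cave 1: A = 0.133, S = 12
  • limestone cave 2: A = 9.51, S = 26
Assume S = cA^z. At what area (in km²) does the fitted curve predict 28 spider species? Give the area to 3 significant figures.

z = ln(26/12) / ln(9.51/0.133) = 0.7732 / 4.2698 = 0.1811
c = 12 / 0.133^0.1811 = 12 / 0.694 = 17.29
A = (28/17.29)^(1/0.1811) ⇒ ln A = ln(1.619)/0.1811 = 2.6616
A = e^2.6616 ≈ 14.32 km²

14.3 km²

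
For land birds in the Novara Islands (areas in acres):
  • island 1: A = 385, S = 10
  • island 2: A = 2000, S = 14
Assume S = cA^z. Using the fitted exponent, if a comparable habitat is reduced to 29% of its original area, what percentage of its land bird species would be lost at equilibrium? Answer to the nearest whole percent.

z = ln(14/10) / ln(2000/385) = 0.3365 / 1.6477 = 0.2042
S_new/S_old = (A_new/A_old)^z = 0.29^0.2042 = exp(0.2042 × -1.2379) = 0.7766
Fraction lost = 1 − 0.7766 = 0.2234

22%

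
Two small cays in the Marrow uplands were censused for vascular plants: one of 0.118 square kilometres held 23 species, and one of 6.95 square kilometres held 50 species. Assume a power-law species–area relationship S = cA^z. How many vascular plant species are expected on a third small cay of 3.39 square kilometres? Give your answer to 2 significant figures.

44

z = ln(50/23) / ln(6.95/0.118) = 0.7765 / 4.0758 = 0.1905
c = 23 / 0.118^0.1905 = 23 / 0.6655 = 34.56
S₃ = 34.56 × 3.39^0.1905 = 34.56 × 1.262 ≈ 43.61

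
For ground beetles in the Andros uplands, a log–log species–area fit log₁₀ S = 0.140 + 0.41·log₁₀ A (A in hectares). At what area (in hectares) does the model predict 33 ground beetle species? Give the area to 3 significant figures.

33 = 1.38 × A^0.41  ⇒  A^0.41 = 33/1.38 = 23.91
ln A = ln(23.91) / 0.41 = 3.1741 / 0.41 = 7.7418
A = e^7.7418 ≈ 2303 hectares

2300 hectares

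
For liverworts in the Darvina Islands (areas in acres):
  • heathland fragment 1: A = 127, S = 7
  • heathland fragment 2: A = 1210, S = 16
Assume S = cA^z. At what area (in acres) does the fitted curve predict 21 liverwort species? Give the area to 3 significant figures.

z = ln(16/7) / ln(1210/127) = 0.8267 / 2.2542 = 0.3667
c = 7 / 127^0.3667 = 7 / 5.909 = 1.185
A = (21/1.185)^(1/0.3667) ⇒ ln A = ln(17.73)/0.3667 = 7.8399
A = e^7.8399 ≈ 2540 acres

2540 acres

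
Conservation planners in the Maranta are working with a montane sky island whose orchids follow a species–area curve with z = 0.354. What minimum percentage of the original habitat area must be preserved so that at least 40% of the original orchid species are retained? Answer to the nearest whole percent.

Need (A_new/A_old)^0.354 = 0.4, so A_new/A_old = 0.4^(1/0.354) = 0.4^2.825
ln(A_new/A_old) = ln 0.4 / 0.354 = -0.9163 / 0.354 = -2.5884
A_new/A_old = e^-2.5884 ≈ 0.07514

8%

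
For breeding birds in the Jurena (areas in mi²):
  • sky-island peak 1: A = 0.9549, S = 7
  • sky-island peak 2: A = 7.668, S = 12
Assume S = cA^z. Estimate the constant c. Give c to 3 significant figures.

z = ln(S₂/S₁) / ln(A₂/A₁) = ln(12/7) / ln(7.668/0.9549) = 0.5390 / 2.0832 = 0.2587
c = S₁ / A₁^z = 7 / 0.9549^0.2587 = 7 / 0.9881 = 7.084

7.08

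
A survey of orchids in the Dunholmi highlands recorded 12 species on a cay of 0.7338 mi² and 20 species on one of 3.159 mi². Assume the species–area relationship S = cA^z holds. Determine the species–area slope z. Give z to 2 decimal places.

0.35

Taking logs: ln S = ln c + z ln A, so z = (ln S₂ − ln S₁)/(ln A₂ − ln A₁).
z = ln(20/12) / ln(3.159/0.7338) = ln(1.667) / ln(4.305) = 0.5108 / 1.4598 = 0.3499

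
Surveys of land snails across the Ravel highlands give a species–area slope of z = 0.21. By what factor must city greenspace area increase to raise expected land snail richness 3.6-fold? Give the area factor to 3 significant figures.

446

(A₂/A₁)^0.21 = 3.6, so A₂/A₁ = 3.6^(1/0.21) = 3.6^4.762
ln(A₂/A₁) = ln 3.6 / 0.21 = 1.2809 / 0.21 = 6.0997
A₂/A₁ = e^6.0997 ≈ 445.7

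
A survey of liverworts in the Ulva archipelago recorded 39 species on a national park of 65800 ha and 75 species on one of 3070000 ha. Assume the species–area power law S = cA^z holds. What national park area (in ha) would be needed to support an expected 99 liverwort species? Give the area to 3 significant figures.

15700000 ha

z = ln(75/39) / ln(3070000/65800) = 0.6539 / 3.8428 = 0.1702
c = 39 / 65800^0.1702 = 39 / 6.606 = 5.904
A = (99/5.904)^(1/0.1702) ⇒ ln A = ln(16.77)/0.1702 = 16.5687
A = e^16.5687 ≈ 15692556 ha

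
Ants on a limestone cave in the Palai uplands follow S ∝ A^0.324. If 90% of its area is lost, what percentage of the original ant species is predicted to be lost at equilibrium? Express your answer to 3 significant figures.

52.6%

S_new/S_old = (A_new/A_old)^z = 0.1^0.324
= exp(0.324 × ln 0.1) = exp(0.324 × -2.3026) = exp(-0.7460) ≈ 0.4742
Fraction lost = 1 − 0.4742 = 0.5258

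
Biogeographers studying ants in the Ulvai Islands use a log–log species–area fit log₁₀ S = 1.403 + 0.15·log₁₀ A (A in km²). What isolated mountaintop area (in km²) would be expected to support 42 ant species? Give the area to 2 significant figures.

42 = 25.29 × A^0.15  ⇒  A^0.15 = 42/25.29 = 1.661
ln A = ln(1.661) / 0.15 = 0.5071 / 0.15 = 3.3810
A = e^3.3810 ≈ 29.4 km²

29 km²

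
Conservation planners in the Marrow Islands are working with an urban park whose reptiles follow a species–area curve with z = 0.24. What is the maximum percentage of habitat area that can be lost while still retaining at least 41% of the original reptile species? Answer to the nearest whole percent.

Need (A_new/A_old)^0.24 = 0.41, so A_new/A_old = 0.41^(1/0.24) = 0.41^4.167
ln(A_new/A_old) = ln 0.41 / 0.24 = -0.8916 / 0.24 = -3.7150
A_new/A_old = e^-3.7150 ≈ 0.02436
Fraction that can be lost = 1 − 0.02436 = 0.9756

98%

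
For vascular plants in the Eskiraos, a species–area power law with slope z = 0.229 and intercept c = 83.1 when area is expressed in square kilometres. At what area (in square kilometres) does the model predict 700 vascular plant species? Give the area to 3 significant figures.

700 = 83.1 × A^0.229  ⇒  A^0.229 = 700/83.1 = 8.424
ln A = ln(8.424) / 0.229 = 2.1310 / 0.229 = 9.3058
A = e^9.3058 ≈ 11002 square kilometres

11000 square kilometres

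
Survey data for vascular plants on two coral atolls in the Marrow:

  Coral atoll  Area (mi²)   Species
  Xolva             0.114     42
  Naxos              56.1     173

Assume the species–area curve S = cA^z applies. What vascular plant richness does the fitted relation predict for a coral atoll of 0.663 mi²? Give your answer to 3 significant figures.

62.8

z = ln(173/42) / ln(56.1/0.114) = 1.4156 / 6.1987 = 0.2284
c = 42 / 0.114^0.2284 = 42 / 0.609 = 68.96
S₃ = 68.96 × 0.663^0.2284 = 68.96 × 0.9104 ≈ 62.79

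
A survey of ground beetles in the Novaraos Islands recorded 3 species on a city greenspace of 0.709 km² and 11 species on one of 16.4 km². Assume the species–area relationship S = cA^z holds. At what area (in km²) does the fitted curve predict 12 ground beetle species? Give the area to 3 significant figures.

20.2 km²

z = ln(11/3) / ln(16.4/0.709) = 1.2993 / 3.1412 = 0.4136
c = 3 / 0.709^0.4136 = 3 / 0.8674 = 3.459
A = (12/3.459)^(1/0.4136) ⇒ ln A = ln(3.47)/0.4136 = 3.0076
A = e^3.0076 ≈ 20.24 km²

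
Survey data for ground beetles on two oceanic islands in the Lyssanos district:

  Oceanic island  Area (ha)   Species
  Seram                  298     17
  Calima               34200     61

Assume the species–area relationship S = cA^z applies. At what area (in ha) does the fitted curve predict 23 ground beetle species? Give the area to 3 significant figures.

915 ha

z = ln(61/17) / ln(34200/298) = 1.2777 / 4.7429 = 0.2694
c = 17 / 298^0.2694 = 17 / 4.64 = 3.664
A = (23/3.664)^(1/0.2694) ⇒ ln A = ln(6.278)/0.2694 = 6.8192
A = e^6.8192 ≈ 915.3 ha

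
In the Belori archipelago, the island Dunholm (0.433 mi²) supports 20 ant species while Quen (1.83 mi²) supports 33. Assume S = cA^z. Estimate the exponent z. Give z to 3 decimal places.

0.347

Taking logs: ln S = ln c + z ln A, so z = (ln S₂ − ln S₁)/(ln A₂ − ln A₁).
z = ln(33/20) / ln(1.83/0.433) = ln(1.65) / ln(4.226) = 0.5008 / 1.4413 = 0.3474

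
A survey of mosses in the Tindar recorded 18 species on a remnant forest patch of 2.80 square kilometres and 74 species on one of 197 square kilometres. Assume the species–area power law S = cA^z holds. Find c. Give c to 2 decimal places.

12.78

z = ln(S₂/S₁) / ln(A₂/A₁) = ln(74/18) / ln(197/2.8) = 1.4137 / 4.2536 = 0.3324
c = S₁ / A₁^z = 18 / 2.8^0.3324 = 18 / 1.408 = 12.78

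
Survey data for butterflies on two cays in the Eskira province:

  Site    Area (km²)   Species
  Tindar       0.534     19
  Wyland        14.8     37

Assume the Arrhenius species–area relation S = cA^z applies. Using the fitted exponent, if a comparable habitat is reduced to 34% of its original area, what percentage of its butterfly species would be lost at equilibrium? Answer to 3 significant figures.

z = ln(37/19) / ln(14.8/0.534) = 0.6665 / 3.3220 = 0.2006
S_new/S_old = (A_new/A_old)^z = 0.34^0.2006 = exp(0.2006 × -1.0788) = 0.8054
Fraction lost = 1 − 0.8054 = 0.1946

19.5%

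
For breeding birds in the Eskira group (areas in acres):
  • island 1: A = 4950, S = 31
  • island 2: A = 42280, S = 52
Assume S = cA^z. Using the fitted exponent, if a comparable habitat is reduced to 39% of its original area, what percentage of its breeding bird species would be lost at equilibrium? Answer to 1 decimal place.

z = ln(52/31) / ln(42280/4950) = 0.5173 / 2.1449 = 0.2412
S_new/S_old = (A_new/A_old)^z = 0.39^0.2412 = exp(0.2412 × -0.9416) = 0.7969
Fraction lost = 1 − 0.7969 = 0.2031

20.3%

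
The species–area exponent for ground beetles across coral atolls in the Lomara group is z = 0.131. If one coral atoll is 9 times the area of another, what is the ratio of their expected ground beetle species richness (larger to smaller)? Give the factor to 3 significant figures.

S₂/S₁ = (A₂/A₁)^z = 9^0.131
ln(S₂/S₁) = 0.131 × ln 9 = 0.131 × 2.1972 = 0.2878
S₂/S₁ = e^0.2878 ≈ 1.334

1.33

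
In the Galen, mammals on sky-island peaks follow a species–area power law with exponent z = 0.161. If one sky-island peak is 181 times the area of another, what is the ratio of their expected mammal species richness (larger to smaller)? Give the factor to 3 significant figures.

S₂/S₁ = (A₂/A₁)^z = 181^0.161
ln(S₂/S₁) = 0.161 × ln 181 = 0.161 × 5.1985 = 0.8370
S₂/S₁ = e^0.8370 ≈ 2.309

2.31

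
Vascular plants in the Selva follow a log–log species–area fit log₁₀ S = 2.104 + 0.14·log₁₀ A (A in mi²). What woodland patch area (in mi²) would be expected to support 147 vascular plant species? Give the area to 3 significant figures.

2.83 mi²

147 = 127.1 × A^0.14  ⇒  A^0.14 = 147/127.1 = 1.157
ln A = ln(1.157) / 0.14 = 0.1458 / 0.14 = 1.0414
A = e^1.0414 ≈ 2.833 mi²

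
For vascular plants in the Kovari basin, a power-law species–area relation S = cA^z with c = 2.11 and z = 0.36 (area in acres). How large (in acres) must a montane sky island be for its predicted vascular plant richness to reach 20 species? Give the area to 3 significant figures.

20 = 2.11 × A^0.36  ⇒  A^0.36 = 20/2.11 = 9.479
ln A = ln(9.479) / 0.36 = 2.2490 / 0.36 = 6.2473
A = e^6.2473 ≈ 516.6 acres

517 acres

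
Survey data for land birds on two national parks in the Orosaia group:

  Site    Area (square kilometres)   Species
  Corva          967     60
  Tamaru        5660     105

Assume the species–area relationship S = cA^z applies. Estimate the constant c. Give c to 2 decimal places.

z = ln(S₂/S₁) / ln(A₂/A₁) = ln(105/60) / ln(5660/967) = 0.5596 / 1.7670 = 0.3167
c = S₁ / A₁^z = 60 / 967^0.3167 = 60 / 8.821 = 6.802

6.80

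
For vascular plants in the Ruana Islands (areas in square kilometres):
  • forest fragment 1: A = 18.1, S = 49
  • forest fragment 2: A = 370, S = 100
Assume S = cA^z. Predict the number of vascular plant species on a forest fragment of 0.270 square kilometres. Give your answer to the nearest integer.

18

z = ln(100/49) / ln(370/18.1) = 0.7133 / 3.0176 = 0.2364
c = 49 / 18.1^0.2364 = 49 / 1.983 = 24.71
S₃ = 24.71 × 0.27^0.2364 = 24.71 × 0.7338 ≈ 18.13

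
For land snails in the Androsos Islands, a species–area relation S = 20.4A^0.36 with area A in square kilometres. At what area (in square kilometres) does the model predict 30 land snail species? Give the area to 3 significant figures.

30 = 20.4 × A^0.36  ⇒  A^0.36 = 30/20.4 = 1.471
ln A = ln(1.471) / 0.36 = 0.3857 / 0.36 = 1.0713
A = e^1.0713 ≈ 2.919 square kilometres

2.92 square kilometres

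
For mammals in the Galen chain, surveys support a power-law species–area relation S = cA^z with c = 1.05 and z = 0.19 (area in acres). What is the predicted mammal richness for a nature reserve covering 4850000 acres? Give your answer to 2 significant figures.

20

S = 1.05 × 4850000^0.19
ln S = ln 1.05 + 0.19 × ln 4850000 = 0.0488 + 0.19 × 15.3945 = 2.9737
S = e^2.9737 ≈ 19.57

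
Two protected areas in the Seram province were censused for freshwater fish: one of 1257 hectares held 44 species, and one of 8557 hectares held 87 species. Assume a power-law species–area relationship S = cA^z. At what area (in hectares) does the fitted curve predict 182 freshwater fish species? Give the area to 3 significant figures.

z = ln(87/44) / ln(8557/1257) = 0.6817 / 1.9180 = 0.3554
c = 44 / 1257^0.3554 = 44 / 12.64 = 3.482
A = (182/3.482)^(1/0.3554) ⇒ ln A = ln(52.26)/0.3554 = 11.1312
A = e^11.1312 ≈ 68265 hectares

68300 hectares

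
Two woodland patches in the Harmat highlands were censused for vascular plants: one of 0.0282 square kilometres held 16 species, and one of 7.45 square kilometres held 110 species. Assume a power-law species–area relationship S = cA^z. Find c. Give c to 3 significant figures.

54.9

z = ln(S₂/S₁) / ln(A₂/A₁) = ln(110/16) / ln(7.45/0.0282) = 1.9279 / 5.5766 = 0.3457
c = S₁ / A₁^z = 16 / 0.0282^0.3457 = 16 / 0.2912 = 54.94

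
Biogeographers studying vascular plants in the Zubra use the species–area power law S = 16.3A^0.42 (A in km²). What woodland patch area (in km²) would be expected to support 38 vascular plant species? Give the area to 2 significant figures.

7.5 km²

38 = 16.3 × A^0.42  ⇒  A^0.42 = 38/16.3 = 2.331
ln A = ln(2.331) / 0.42 = 0.8464 / 0.42 = 2.0153
A = e^2.0153 ≈ 7.503 km²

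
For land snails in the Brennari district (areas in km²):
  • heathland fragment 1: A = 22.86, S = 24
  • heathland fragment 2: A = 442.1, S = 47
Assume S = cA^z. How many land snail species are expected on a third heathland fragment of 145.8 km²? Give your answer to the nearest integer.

37

z = ln(47/24) / ln(442.1/22.86) = 0.6721 / 2.9621 = 0.2269
c = 24 / 22.86^0.2269 = 24 / 2.034 = 11.8
S₃ = 11.8 × 145.8^0.2269 = 11.8 × 3.097 ≈ 36.54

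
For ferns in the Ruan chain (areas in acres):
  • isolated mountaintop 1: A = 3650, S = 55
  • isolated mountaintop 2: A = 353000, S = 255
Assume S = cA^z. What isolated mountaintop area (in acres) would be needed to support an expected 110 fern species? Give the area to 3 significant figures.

28800 acres

z = ln(255/55) / ln(353000/3650) = 1.5339 / 4.5717 = 0.3355
c = 55 / 3650^0.3355 = 55 / 15.68 = 3.509
A = (110/3.509)^(1/0.3355) ⇒ ln A = ln(31.35)/0.3355 = 10.2683
A = e^10.2683 ≈ 28806 acres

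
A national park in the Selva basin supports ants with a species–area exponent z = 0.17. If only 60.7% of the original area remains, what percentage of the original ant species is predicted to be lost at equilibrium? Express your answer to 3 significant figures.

S_new/S_old = (A_new/A_old)^z = 0.607^0.17
= exp(0.17 × ln 0.607) = exp(0.17 × -0.4992) = exp(-0.0849) ≈ 0.9186
Fraction lost = 1 − 0.9186 = 0.08137

8.14%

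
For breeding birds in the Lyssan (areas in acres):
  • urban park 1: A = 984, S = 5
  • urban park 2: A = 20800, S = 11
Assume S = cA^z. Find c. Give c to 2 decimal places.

0.84

z = ln(S₂/S₁) / ln(A₂/A₁) = ln(11/5) / ln(20800/984) = 0.7885 / 3.0511 = 0.2584
c = S₁ / A₁^z = 5 / 984^0.2584 = 5 / 5.935 = 0.8424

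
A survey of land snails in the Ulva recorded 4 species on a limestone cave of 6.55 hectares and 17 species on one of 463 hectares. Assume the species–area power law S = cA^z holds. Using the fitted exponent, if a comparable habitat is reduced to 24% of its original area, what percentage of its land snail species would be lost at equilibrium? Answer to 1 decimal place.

38.4%

z = ln(17/4) / ln(463/6.55) = 1.4469 / 4.2583 = 0.3398
S_new/S_old = (A_new/A_old)^z = 0.24^0.3398 = exp(0.3398 × -1.4271) = 0.6157
Fraction lost = 1 − 0.6157 = 0.3843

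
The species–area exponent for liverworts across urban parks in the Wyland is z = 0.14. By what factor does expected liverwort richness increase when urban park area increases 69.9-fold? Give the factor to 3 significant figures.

1.81

S₂/S₁ = (A₂/A₁)^z = 69.9^0.14
ln(S₂/S₁) = 0.14 × ln 69.9 = 0.14 × 4.2471 = 0.5946
S₂/S₁ = e^0.5946 ≈ 1.812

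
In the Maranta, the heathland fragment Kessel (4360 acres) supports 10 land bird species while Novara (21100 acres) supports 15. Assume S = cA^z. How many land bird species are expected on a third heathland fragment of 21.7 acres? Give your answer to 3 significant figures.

z = ln(15/10) / ln(21100/4360) = 0.4055 / 1.5768 = 0.2571
c = 10 / 4360^0.2571 = 10 / 8.627 = 1.159
S₃ = 1.159 × 21.7^0.2571 = 1.159 × 2.206 ≈ 2.557

2.56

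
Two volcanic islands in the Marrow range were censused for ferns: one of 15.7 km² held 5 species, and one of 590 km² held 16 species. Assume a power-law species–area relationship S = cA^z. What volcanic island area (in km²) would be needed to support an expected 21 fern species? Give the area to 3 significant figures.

1380 km²

z = ln(16/5) / ln(590/15.7) = 1.1632 / 3.6265 = 0.3207
c = 5 / 15.7^0.3207 = 5 / 2.419 = 2.067
A = (21/2.067)^(1/0.3207) ⇒ ln A = ln(10.16)/0.3207 = 7.2280
A = e^7.2280 ≈ 1377 km²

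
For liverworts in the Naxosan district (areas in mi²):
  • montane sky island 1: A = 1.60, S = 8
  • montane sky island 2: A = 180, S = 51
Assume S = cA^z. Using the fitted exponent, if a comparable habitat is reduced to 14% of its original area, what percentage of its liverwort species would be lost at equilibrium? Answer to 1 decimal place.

53.8%

z = ln(51/8) / ln(180/1.6) = 1.8524 / 4.7230 = 0.3922
S_new/S_old = (A_new/A_old)^z = 0.14^0.3922 = exp(0.3922 × -1.9661) = 0.4625
Fraction lost = 1 − 0.4625 = 0.5375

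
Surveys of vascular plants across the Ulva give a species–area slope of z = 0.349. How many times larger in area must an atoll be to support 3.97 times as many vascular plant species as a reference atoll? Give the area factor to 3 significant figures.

52.0

(A₂/A₁)^0.349 = 3.97, so A₂/A₁ = 3.97^(1/0.349) = 3.97^2.865
ln(A₂/A₁) = ln 3.97 / 0.349 = 1.3788 / 0.349 = 3.9506
A₂/A₁ = e^3.9506 ≈ 51.97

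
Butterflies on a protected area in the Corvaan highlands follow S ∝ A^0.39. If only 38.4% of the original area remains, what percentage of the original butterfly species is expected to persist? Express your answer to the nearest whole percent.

S_new/S_old = (A_new/A_old)^z = 0.384^0.39
= exp(0.39 × ln 0.384) = exp(0.39 × -0.9571) = exp(-0.3733) ≈ 0.6885

69%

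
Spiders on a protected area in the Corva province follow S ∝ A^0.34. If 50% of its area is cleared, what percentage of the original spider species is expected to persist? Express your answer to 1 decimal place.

79.0%

S_new/S_old = (A_new/A_old)^z = 0.5^0.34
= exp(0.34 × ln 0.5) = exp(0.34 × -0.6931) = exp(-0.2357) ≈ 0.79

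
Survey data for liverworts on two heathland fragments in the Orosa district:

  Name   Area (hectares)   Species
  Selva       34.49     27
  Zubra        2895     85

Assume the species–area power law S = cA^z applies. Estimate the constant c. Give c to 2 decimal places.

10.80

z = ln(S₂/S₁) / ln(A₂/A₁) = ln(85/27) / ln(2895/34.49) = 1.1468 / 4.4301 = 0.2589
c = S₁ / A₁^z = 27 / 34.49^0.2589 = 27 / 2.501 = 10.8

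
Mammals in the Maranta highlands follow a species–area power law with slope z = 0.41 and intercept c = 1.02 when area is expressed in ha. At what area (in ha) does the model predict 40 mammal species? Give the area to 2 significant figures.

7700 ha

40 = 1.02 × A^0.41  ⇒  A^0.41 = 40/1.02 = 39.22
ln A = ln(39.22) / 0.41 = 3.6691 / 0.41 = 8.9490
A = e^8.9490 ≈ 7700 ha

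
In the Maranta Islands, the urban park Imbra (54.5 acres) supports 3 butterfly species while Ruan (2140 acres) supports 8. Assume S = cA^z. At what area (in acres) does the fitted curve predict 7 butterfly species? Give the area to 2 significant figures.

1300 acres

z = ln(8/3) / ln(2140/54.5) = 0.9808 / 3.6704 = 0.2672
c = 3 / 54.5^0.2672 = 3 / 2.911 = 1.031
A = (7/1.031)^(1/0.2672) ⇒ ln A = ln(6.792)/0.2672 = 7.1689
A = e^7.1689 ≈ 1298 acres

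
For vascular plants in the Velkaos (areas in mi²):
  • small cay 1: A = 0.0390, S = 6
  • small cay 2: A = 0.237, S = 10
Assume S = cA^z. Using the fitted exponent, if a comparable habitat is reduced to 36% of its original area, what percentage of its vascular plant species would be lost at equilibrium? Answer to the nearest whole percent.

25%

z = ln(10/6) / ln(0.237/0.039) = 0.5108 / 1.8045 = 0.2831
S_new/S_old = (A_new/A_old)^z = 0.36^0.2831 = exp(0.2831 × -1.0217) = 0.7489
Fraction lost = 1 − 0.7489 = 0.2511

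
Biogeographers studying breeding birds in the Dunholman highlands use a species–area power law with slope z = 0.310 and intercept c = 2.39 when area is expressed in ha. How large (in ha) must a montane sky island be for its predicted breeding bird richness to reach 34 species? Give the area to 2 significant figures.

34 = 2.39 × A^0.31  ⇒  A^0.31 = 34/2.39 = 14.23
ln A = ln(14.23) / 0.31 = 2.6551 / 0.31 = 8.5647
A = e^8.5647 ≈ 5243 ha

5200 ha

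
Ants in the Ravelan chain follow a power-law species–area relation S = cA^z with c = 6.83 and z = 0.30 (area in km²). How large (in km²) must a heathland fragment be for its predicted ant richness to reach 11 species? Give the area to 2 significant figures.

11 = 6.83 × A^0.3  ⇒  A^0.3 = 11/6.83 = 1.611
ln A = ln(1.611) / 0.3 = 0.4766 / 0.3 = 1.5886
A = e^1.5886 ≈ 4.897 km²

4.9 km²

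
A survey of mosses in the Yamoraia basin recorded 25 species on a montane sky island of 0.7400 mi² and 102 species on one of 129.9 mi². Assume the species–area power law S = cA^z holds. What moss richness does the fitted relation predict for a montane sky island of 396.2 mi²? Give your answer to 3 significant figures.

138

z = ln(102/25) / ln(129.9/0.74) = 1.4061 / 5.1679 = 0.2721
c = 25 / 0.74^0.2721 = 25 / 0.9213 = 27.13
S₃ = 27.13 × 396.2^0.2721 = 27.13 × 5.092 ≈ 138.2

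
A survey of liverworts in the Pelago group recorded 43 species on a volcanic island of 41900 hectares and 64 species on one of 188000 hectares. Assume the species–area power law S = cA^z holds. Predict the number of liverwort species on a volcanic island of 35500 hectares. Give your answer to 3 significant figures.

z = ln(64/43) / ln(188000/41900) = 0.3977 / 1.5012 = 0.2649
c = 43 / 41900^0.2649 = 43 / 16.77 = 2.564
S₃ = 2.564 × 35500^0.2649 = 2.564 × 16.05 ≈ 41.15

41.2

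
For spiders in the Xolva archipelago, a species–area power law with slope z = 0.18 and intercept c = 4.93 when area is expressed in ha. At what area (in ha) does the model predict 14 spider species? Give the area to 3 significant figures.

14 = 4.93 × A^0.18  ⇒  A^0.18 = 14/4.93 = 2.84
ln A = ln(2.84) / 0.18 = 1.0437 / 0.18 = 5.7984
A = e^5.7984 ≈ 329.8 ha

330 ha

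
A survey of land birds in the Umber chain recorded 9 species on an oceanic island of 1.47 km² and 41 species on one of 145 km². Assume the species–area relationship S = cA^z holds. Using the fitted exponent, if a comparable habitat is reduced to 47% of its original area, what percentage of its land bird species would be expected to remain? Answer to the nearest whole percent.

78%

z = ln(41/9) / ln(145/1.47) = 1.5163 / 4.5915 = 0.3303
S_new/S_old = (A_new/A_old)^z = 0.47^0.3303 = exp(0.3303 × -0.7550) = 0.7793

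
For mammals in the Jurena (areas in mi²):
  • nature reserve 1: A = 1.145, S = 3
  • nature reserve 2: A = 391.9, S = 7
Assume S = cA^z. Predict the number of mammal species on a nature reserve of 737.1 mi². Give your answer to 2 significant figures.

z = ln(7/3) / ln(391.9/1.145) = 0.8473 / 5.8356 = 0.1452
c = 3 / 1.145^0.1452 = 3 / 1.02 = 2.942
S₃ = 2.942 × 737.1^0.1452 = 2.942 × 2.608 ≈ 7.672

7.7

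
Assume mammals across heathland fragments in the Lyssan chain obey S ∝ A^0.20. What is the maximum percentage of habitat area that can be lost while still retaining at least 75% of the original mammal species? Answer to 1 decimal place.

76.3%

Need (A_new/A_old)^0.2 = 0.75, so A_new/A_old = 0.75^(1/0.2) = 0.75^5
ln(A_new/A_old) = ln 0.75 / 0.2 = -0.2877 / 0.2 = -1.4384
A_new/A_old = e^-1.4384 ≈ 0.2373
Fraction that can be lost = 1 − 0.2373 = 0.7627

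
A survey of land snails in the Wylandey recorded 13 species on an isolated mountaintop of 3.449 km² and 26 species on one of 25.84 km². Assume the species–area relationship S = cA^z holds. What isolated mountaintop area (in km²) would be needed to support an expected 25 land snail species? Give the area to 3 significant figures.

23.1 km²

z = ln(26/13) / ln(25.84/3.449) = 0.6931 / 2.0138 = 0.3442
c = 13 / 3.449^0.3442 = 13 / 1.531 = 8.489
A = (25/8.489)^(1/0.3442) ⇒ ln A = ln(2.945)/0.3442 = 3.1380
A = e^3.1380 ≈ 23.06 km²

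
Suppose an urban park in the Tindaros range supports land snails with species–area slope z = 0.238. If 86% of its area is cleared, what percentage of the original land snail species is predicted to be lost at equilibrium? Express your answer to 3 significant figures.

37.4%

S_new/S_old = (A_new/A_old)^z = 0.14^0.238
= exp(0.238 × ln 0.14) = exp(0.238 × -1.9661) = exp(-0.4679) ≈ 0.6263
Fraction lost = 1 − 0.6263 = 0.3737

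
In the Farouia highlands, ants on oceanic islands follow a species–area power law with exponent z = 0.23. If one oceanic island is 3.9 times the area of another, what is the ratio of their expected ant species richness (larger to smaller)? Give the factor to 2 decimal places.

S₂/S₁ = (A₂/A₁)^z = 3.9^0.23
ln(S₂/S₁) = 0.23 × ln 3.9 = 0.23 × 1.3610 = 0.3130
S₂/S₁ = e^0.3130 ≈ 1.368

1.37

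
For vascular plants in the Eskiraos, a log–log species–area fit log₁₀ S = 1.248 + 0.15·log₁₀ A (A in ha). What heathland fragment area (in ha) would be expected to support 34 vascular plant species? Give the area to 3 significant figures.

77.6 ha

34 = 17.7 × A^0.15  ⇒  A^0.15 = 34/17.7 = 1.921
ln A = ln(1.921) / 0.15 = 0.6527 / 0.15 = 4.3516
A = e^4.3516 ≈ 77.6 ha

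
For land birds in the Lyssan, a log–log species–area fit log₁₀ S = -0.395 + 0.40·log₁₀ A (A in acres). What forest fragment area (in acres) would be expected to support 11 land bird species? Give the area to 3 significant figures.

3900 acres

11 = 0.4027 × A^0.4  ⇒  A^0.4 = 11/0.4027 = 27.31
ln A = ln(27.31) / 0.4 = 3.3074 / 0.4 = 8.2685
A = e^8.2685 ≈ 3899 acres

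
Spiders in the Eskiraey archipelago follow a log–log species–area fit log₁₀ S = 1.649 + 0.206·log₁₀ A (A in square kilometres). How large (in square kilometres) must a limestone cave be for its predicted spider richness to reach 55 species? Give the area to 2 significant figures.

55 = 44.57 × A^0.206  ⇒  A^0.206 = 55/44.57 = 1.234
ln A = ln(1.234) / 0.206 = 0.2104 / 0.206 = 1.0212
A = e^1.0212 ≈ 2.777 square kilometres

2.8 square kilometres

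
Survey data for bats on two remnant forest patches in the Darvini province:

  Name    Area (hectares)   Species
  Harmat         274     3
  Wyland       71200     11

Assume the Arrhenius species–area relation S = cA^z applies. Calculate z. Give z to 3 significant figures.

0.234

Taking logs: ln S = ln c + z ln A, so z = (ln S₂ − ln S₁)/(ln A₂ − ln A₁).
z = ln(11/3) / ln(71200/274) = ln(3.667) / ln(259.9) = 1.2993 / 5.5601 = 0.2337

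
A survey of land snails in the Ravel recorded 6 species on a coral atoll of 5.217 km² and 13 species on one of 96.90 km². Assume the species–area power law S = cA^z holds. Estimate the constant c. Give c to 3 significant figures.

3.88

z = ln(S₂/S₁) / ln(A₂/A₁) = ln(13/6) / ln(96.9/5.217) = 0.7732 / 2.9218 = 0.2646
c = S₁ / A₁^z = 6 / 5.217^0.2646 = 6 / 1.548 = 3.875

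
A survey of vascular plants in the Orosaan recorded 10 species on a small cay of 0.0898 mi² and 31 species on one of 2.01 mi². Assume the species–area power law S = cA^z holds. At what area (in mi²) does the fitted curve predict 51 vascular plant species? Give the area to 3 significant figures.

7.89 mi²

z = ln(31/10) / ln(2.01/0.0898) = 1.1314 / 3.1083 = 0.3640
c = 10 / 0.0898^0.3640 = 10 / 0.4159 = 24.04
A = (51/24.04)^(1/0.3640) ⇒ ln A = ln(2.121)/0.3640 = 2.0658
A = e^2.0658 ≈ 7.892 mi²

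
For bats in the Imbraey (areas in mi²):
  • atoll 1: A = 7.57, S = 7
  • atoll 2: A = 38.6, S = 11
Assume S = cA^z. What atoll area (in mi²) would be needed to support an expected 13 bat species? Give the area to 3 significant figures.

70.5 mi²

z = ln(11/7) / ln(38.6/7.57) = 0.4520 / 1.6291 = 0.2775
c = 7 / 7.57^0.2775 = 7 / 1.754 = 3.992
A = (13/3.992)^(1/0.2775) ⇒ ln A = ln(3.257)/0.2775 = 4.2554
A = e^4.2554 ≈ 70.48 mi²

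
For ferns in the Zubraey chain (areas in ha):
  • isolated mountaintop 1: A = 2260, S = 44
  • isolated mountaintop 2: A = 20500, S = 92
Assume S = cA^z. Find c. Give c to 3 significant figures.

3.32

z = ln(S₂/S₁) / ln(A₂/A₁) = ln(92/44) / ln(20500/2260) = 0.7376 / 2.2051 = 0.3345
c = S₁ / A₁^z = 44 / 2260^0.3345 = 44 / 13.24 = 3.323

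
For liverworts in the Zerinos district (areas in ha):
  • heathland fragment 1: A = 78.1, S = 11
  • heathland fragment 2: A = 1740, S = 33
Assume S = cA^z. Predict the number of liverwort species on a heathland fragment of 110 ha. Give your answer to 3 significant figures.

z = ln(33/11) / ln(1740/78.1) = 1.0986 / 3.1037 = 0.3540
c = 11 / 78.1^0.3540 = 11 / 4.677 = 2.352
S₃ = 2.352 × 110^0.3540 = 2.352 × 5.28 ≈ 12.42

12.4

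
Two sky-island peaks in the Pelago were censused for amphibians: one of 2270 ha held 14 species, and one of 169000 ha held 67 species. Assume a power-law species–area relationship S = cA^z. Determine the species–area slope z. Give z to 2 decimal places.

0.36

Taking logs: ln S = ln c + z ln A, so z = (ln S₂ − ln S₁)/(ln A₂ − ln A₁).
z = ln(67/14) / ln(169000/2270) = ln(4.786) / ln(74.45) = 1.5656 / 4.3101 = 0.3632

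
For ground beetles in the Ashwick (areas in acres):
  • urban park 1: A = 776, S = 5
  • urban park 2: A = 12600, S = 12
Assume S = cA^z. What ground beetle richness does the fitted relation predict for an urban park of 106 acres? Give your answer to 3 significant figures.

z = ln(12/5) / ln(12600/776) = 0.8755 / 2.7873 = 0.3141
c = 5 / 776^0.3141 = 5 / 8.085 = 0.6184
S₃ = 0.6184 × 106^0.3141 = 0.6184 × 4.326 ≈ 2.676

2.68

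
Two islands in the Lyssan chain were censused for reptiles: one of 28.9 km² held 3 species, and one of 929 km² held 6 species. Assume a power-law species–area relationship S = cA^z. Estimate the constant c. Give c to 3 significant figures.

1.53

z = ln(S₂/S₁) / ln(A₂/A₁) = ln(6/3) / ln(929/28.9) = 0.6931 / 3.4703 = 0.1997
c = S₁ / A₁^z = 3 / 28.9^0.1997 = 3 / 1.958 = 1.532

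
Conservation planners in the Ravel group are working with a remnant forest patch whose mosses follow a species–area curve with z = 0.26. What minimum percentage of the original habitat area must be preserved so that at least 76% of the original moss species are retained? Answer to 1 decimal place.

34.8%

Need (A_new/A_old)^0.26 = 0.76, so A_new/A_old = 0.76^(1/0.26) = 0.76^3.846
ln(A_new/A_old) = ln 0.76 / 0.26 = -0.2744 / 0.26 = -1.0555
A_new/A_old = e^-1.0555 ≈ 0.348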